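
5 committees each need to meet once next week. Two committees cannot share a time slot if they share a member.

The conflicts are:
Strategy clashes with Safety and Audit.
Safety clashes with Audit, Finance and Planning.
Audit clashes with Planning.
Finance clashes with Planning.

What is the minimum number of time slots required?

3

Safety, Finance, Planning are mutually in conflict, so at least 3 time slots are needed.
3 time slots suffice: time slot 1 → {Safety}; time slot 2 → {Strategy, Planning}; time slot 3 → {Audit, Finance}. Each listed conflict is separated.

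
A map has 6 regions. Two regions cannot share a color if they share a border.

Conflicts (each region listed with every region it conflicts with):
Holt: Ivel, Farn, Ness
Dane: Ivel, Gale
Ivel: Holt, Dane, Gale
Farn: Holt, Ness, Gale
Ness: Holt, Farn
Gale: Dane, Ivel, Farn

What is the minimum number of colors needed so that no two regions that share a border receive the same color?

Dane, Ivel, Gale all conflict with each other, so at least 3 colors are needed.
3 colors suffice: color 1 → {Holt, Gale}; color 2 → {Ivel, Farn}; color 3 → {Dane, Ness}. No two conflicting regions share a color.

3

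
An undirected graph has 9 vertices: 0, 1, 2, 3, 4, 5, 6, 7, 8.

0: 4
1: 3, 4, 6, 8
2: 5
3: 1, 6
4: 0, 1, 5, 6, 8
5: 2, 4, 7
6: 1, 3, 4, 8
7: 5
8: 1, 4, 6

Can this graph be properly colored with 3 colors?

1, 4, 6, 8 are mutually adjacent (a clique of size 4), so at least 4 colors are needed.
So 3 colors are not enough.

No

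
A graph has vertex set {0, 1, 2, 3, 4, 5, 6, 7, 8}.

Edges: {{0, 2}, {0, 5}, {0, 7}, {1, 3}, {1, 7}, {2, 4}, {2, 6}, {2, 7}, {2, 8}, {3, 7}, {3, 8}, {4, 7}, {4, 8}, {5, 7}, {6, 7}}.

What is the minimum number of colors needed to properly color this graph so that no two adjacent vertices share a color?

3

2, 4, 7 are mutually adjacent, so at least 3 colors are needed.
3 colors suffice: color a → {7, 8}; color b → {2, 3, 5}; color c → {0, 1, 4, 6}. Each edge has distinct colors on its endpoints.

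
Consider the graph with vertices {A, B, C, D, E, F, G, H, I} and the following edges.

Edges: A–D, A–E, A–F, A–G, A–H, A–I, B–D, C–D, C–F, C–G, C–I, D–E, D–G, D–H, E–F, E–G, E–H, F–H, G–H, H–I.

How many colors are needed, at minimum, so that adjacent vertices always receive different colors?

A, D, E, G, H form a clique, so at least 5 colors are needed.
5 colors suffice: A=1, B=1, C=1, D=2, E=5, F=2, G=4, H=3, I=2. No two adjacent vertices share a color.

5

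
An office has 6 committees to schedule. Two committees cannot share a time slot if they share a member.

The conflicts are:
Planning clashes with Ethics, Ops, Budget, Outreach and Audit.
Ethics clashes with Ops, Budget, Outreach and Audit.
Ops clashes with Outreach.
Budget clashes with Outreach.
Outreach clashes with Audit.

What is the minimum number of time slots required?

4

Planning, Ethics, Budget, Outreach are mutually in conflict, so at least 4 time slots are needed.
4 time slots suffice: time slot 1 → {Ethics}; time slot 2 → {Outreach}; time slot 3 → {Planning}; time slot 4 → {Ops, Budget, Audit}. Each listed conflict is separated.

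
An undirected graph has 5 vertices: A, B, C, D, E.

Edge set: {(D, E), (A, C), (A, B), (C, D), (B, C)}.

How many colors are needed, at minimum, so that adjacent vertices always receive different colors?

3

A, B, C form a triangle, so at least 3 colors are needed.
3 colors suffice: color 1 → {C, E}; color 2 → {B, D}; color 3 → {A}. Every edge joins two different colors.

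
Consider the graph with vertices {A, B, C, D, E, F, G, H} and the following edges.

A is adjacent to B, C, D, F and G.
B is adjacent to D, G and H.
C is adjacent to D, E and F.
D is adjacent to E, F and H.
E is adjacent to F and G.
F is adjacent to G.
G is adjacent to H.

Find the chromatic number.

4

C, D, E, F form a clique, so at least 4 colors are needed.
4 colors suffice: color 1 → {D, G}; color 2 → {B, F}; color 3 → {A, E, H}; color 4 → {C}. Each edge has distinct colors on its endpoints.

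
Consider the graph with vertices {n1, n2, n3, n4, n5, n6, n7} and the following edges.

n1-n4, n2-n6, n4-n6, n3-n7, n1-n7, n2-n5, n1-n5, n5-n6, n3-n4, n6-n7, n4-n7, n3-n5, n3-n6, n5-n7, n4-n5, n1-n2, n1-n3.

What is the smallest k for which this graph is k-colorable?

5

n1, n3, n4, n5, n7 form a clique, so at least 5 colors are needed.
5 colors suffice: color 1 → {n5}; color 2 → {n1, n6}; color 3 → {n2, n3}; color 4 → {n4}; color 5 → {n7}. Every edge joins two different colors.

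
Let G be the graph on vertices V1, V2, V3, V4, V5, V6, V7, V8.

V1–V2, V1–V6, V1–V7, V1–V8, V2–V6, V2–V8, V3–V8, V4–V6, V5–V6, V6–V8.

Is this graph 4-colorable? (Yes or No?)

Yes

The chromatic number is 4. V1, V2, V6, V8 are pairwise adjacent (a clique of size 4), so at least 4 colors are needed.
4 colors suffice: color 1 → {V3, V6, V7}; color 2 → {V4, V5, V8}; color 3 → {V1}; color 4 → {V2}.
That is already a proper 4-coloring.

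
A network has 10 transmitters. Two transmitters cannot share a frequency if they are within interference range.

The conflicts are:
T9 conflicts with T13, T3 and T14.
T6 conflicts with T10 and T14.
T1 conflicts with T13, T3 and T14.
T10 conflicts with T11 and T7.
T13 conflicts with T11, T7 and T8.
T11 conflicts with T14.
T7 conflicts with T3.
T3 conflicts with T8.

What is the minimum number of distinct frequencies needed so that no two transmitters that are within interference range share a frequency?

2

T10 and T7 conflict, so at least 2 frequencies are needed.
2 frequencies suffice: T9=2, T6=2, T1=2, T10=1, T13=1, T11=2, T7=2, T3=1, T8=2, T14=1. Every pair that conflicts lands in different frequencies.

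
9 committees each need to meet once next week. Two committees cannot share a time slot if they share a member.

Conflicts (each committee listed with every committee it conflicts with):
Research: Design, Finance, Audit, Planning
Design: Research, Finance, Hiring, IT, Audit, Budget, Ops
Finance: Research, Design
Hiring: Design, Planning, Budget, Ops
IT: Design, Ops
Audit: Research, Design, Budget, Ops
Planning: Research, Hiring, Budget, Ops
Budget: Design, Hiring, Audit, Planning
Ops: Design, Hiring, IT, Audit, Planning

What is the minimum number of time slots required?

Design, IT, Ops are mutually in conflict, so at least 3 time slots are needed.
A valid assignment using 3 time slots: Research=2, Design=1, Finance=3, Hiring=3, IT=3, Audit=3, Planning=1, Budget=2, Ops=2. Each listed conflict is separated.

3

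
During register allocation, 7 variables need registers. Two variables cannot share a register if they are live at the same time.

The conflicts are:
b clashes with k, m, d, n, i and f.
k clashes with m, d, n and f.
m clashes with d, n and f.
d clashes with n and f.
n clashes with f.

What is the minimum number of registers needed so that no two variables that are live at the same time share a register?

6

b, k, m, d, n, f all conflict with each other, so at least 6 registers are needed.
6 registers suffice: b=1, k=6, m=2, d=5, n=3, i=2, f=4. Every pair that conflicts lands in different registers.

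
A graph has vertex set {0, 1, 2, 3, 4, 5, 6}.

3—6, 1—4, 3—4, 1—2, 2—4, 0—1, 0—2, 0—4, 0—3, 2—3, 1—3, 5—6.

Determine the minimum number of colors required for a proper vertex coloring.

0, 1, 2, 3, 4 are pairwise adjacent (a clique of size 5), so at least 5 colors are needed.
5 colors suffice: color a → {3, 5}; color b → {1, 6}; color c → {4}; color d → {0}; color e → {2}. No two adjacent vertices share a color.

5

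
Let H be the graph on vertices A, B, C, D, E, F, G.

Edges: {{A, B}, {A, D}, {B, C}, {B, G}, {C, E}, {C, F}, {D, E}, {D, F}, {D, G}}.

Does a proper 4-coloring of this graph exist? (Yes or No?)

Yes

The chromatic number is 3. The cycle C-E-D-A-B-C has odd length 5, so it cannot be 2-colored; at least 3 colors are needed.
One proper 3-coloring: A=3, B=2, C=1, D=1, E=2, F=2, G=3.
Since 4 ≥ 3, a proper 4-coloring certainly exists.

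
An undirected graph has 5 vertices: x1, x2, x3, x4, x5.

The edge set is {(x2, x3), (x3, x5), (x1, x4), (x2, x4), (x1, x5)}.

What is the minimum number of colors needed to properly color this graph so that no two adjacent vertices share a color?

3

The cycle x5-x1-x4-x2-x3-x5 has odd length 5, so it cannot be 2-colored; at least 3 colors are needed.
One proper 3-coloring: x1=green, x2=blue, x3=red, x4=red, x5=blue. Every edge joins two different colors.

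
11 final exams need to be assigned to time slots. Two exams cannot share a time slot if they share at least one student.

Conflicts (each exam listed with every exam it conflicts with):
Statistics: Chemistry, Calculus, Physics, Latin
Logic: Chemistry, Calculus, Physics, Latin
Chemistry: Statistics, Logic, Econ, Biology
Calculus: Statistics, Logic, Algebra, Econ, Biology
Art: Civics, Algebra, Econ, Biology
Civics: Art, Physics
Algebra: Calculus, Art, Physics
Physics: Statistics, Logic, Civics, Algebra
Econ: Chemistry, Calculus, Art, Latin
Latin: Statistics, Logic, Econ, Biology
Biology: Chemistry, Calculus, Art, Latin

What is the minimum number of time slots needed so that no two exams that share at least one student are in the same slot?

2

Logic and Chemistry conflict, so at least 2 time slots are needed.
Using 2 time slots: Statistics=2, Logic=2, Chemistry=1, Calculus=1, Art=1, Civics=2, Algebra=2, Physics=1, Econ=2, Latin=1, Biology=2. Every pair that conflicts lands in different time slots.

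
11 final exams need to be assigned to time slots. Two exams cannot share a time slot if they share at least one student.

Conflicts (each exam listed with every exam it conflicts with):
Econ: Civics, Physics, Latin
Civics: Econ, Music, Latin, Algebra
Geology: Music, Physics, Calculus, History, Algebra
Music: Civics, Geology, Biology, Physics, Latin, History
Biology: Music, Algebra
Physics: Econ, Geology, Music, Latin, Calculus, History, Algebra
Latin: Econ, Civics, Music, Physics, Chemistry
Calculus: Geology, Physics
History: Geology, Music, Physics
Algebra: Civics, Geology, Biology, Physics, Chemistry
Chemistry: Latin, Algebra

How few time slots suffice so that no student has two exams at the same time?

Geology, Music, Physics, History are mutually in conflict, so at least 4 time slots are needed.
4 time slots suffice: time slot 1 → {Civics, Biology, Physics, Chemistry}; time slot 2 → {Econ, Music, Calculus, Algebra}; time slot 3 → {Geology, Latin}; time slot 4 → {History}. Each listed conflict is separated.

4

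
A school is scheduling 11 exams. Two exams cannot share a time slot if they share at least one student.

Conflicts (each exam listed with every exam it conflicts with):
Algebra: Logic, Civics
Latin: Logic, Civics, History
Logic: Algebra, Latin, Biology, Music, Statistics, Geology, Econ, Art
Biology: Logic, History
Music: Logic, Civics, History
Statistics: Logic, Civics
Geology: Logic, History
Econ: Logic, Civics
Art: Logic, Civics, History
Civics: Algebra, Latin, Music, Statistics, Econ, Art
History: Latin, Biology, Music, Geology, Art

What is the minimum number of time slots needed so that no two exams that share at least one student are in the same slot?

Logic and Art conflict, so at least 2 time slots are needed.
A valid assignment using 2 time slots: Algebra=2, Latin=2, Logic=1, Biology=2, Music=2, Statistics=2, Geology=2, Econ=2, Art=2, Civics=1, History=1. Each listed conflict is separated.

2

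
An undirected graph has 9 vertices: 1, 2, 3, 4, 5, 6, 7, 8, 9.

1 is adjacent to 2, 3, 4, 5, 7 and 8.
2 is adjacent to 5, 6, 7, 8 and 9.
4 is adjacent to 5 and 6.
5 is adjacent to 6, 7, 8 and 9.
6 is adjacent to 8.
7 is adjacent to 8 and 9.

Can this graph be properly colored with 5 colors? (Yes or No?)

The chromatic number is 5. 1, 2, 5, 7, 8 are mutually adjacent (a clique of size 5), so at least 5 colors are needed.
5 colors suffice: color red → {3, 5}; color blue → {2, 4}; color green → {1, 6, 9}; color yellow → {8}; color purple → {7}.
That is already a proper 5-coloring.

Yes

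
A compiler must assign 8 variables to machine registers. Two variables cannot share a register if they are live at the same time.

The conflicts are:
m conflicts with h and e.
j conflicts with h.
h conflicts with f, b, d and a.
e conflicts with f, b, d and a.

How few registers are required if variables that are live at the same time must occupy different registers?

h and a conflict, so at least 2 registers are needed.
2 registers suffice: register 1 → {h, e}; register 2 → {m, j, f, b, d, a}. Each listed conflict is separated.

2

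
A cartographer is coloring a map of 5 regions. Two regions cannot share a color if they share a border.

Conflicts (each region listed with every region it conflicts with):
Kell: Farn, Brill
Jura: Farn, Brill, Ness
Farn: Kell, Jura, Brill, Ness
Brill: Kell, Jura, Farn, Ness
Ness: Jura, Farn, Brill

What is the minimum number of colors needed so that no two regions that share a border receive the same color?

Jura, Farn, Brill, Ness are mutually in conflict, so at least 4 colors are needed.
One proper 4-coloring: Kell=3, Jura=4, Farn=1, Brill=2, Ness=3. Each listed conflict is separated.

4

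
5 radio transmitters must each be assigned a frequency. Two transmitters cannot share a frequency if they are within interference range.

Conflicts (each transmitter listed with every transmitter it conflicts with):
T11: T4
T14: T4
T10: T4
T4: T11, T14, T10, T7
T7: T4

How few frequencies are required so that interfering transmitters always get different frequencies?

2

T4 and T7 conflict, so at least 2 frequencies are needed.
2 frequencies suffice: frequency 1 → {T4}; frequency 2 → {T11, T14, T10, T7}. Every pair that conflicts lands in different frequencies.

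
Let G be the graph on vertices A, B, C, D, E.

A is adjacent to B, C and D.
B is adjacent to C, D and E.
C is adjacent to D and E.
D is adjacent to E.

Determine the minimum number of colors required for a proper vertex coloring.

4

A, B, C, D are mutually adjacent (a clique of size 4), so at least 4 colors are needed.
A valid assignment using 4 colors: A=yellow, B=red, C=blue, D=green, E=yellow. Every edge joins two different colors.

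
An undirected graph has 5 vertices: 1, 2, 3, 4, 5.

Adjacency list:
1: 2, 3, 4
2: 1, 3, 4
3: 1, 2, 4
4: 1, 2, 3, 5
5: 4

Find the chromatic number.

4

1, 2, 3, 4 are mutually adjacent (a clique of size 4), so at least 4 colors are needed.
4 colors suffice: color red → {4}; color blue → {2, 5}; color green → {1}; color yellow → {3}. Every edge joins two different colors.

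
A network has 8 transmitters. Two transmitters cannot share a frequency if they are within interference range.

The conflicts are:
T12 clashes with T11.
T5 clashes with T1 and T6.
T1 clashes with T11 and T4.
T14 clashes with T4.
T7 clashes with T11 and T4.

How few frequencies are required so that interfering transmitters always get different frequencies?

2

T7 and T4 conflict, so at least 2 frequencies are needed.
2 frequencies suffice: frequency 1 → {T5, T11, T4}; frequency 2 → {T12, T1, T14, T7, T6}. Every pair that conflicts lands in different frequencies.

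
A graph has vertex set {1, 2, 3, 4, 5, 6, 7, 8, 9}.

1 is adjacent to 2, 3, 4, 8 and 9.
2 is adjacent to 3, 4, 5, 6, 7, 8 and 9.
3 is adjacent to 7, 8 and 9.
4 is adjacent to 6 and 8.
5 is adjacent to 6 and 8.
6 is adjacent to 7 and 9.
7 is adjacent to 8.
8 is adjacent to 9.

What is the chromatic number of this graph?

1, 2, 3, 8, 9 are mutually adjacent (a clique of size 5), so at least 5 colors are needed.
5 colors suffice: 1=yellow, 2=red, 3=green, 4=green, 5=green, 6=blue, 7=yellow, 8=blue, 9=purple. Each edge has distinct colors on its endpoints.

5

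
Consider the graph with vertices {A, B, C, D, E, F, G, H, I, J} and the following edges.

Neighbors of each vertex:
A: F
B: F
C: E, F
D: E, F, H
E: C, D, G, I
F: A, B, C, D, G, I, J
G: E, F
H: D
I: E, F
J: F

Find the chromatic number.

D and H are adjacent, so at least 2 colors are needed.
2 colors suffice: A=2, B=2, C=2, D=2, E=1, F=1, G=2, H=1, I=2, J=2. No two adjacent vertices share a color.

2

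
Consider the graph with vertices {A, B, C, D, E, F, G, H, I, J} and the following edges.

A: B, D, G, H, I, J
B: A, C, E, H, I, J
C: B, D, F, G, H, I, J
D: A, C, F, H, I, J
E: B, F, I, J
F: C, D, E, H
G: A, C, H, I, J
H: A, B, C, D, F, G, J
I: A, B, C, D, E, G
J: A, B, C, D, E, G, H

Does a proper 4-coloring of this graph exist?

The chromatic number is 4. C, D, F, H form a clique, so at least 4 colors are needed.
4 colors suffice: color 1 → {F, I, J}; color 2 → {A, C, E}; color 3 → {H}; color 4 → {B, D, G}.
That is already a proper 4-coloring.

Yes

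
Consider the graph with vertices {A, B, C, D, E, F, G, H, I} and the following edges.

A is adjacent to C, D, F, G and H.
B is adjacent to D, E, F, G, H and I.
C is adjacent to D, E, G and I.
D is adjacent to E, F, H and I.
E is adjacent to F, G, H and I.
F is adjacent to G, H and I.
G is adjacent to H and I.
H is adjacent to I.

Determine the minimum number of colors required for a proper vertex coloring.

6

B, D, E, F, H, I are pairwise adjacent (a clique of size 6), so at least 6 colors are needed.
6 colors suffice: color 1 → {A, I}; color 2 → {D, G}; color 3 → {C, F}; color 4 → {H}; color 5 → {E}; color 6 → {B}. Every edge joins two different colors.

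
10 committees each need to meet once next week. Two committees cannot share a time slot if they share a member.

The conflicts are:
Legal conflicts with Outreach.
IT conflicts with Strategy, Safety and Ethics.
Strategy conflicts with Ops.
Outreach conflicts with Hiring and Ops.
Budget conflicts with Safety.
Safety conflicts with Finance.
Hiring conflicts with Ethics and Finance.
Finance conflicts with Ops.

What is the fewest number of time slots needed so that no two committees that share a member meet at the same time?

3

The cycle Safety-IT-Ethics-Hiring-Finance-Safety has odd length 5, so it cannot be 2-colored; at least 3 time slots are needed.
3 time slots suffice: Legal=1, IT=2, Strategy=3, Outreach=2, Budget=2, Safety=1, Hiring=1, Ethics=3, Finance=2, Ops=1. Every pair that conflicts lands in different time slots.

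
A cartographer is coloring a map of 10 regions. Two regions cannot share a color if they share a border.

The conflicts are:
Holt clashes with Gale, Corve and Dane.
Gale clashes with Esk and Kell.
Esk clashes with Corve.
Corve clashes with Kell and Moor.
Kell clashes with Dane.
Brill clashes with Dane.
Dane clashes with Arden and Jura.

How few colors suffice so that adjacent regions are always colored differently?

Brill and Dane conflict, so at least 2 colors are needed.
2 colors suffice: color 1 → {Gale, Corve, Dane}; color 2 → {Holt, Esk, Kell, Brill, Moor, Arden, Jura}. Every pair that conflicts lands in different colors.

2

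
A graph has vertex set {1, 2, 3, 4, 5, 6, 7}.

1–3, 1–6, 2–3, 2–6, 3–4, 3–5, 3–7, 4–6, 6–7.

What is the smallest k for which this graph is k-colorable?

2

1 and 6 are adjacent, so at least 2 colors are needed.
A valid assignment using 2 colors: 1=b, 2=b, 3=a, 4=b, 5=b, 6=a, 7=b. Each edge has distinct colors on its endpoints.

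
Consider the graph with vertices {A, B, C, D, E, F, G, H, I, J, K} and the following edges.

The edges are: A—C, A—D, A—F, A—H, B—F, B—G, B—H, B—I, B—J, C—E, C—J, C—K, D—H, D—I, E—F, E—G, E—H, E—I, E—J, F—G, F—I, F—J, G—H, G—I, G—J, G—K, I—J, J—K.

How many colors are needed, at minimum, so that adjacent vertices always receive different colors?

B, F, G, I, J form a clique, so at least 5 colors are needed.
5 colors suffice: color red → {H, J}; color blue → {C, D, G}; color green → {A, I, K}; color yellow → {F}; color purple → {B, E}. No two adjacent vertices share a color.

5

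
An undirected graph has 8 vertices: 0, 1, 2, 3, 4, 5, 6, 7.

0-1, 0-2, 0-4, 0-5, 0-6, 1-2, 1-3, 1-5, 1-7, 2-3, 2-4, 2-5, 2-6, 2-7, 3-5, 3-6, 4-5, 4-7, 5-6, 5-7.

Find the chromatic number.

4

0, 1, 2, 5 are pairwise adjacent (a clique of size 4), so at least 4 colors are needed.
4 colors suffice: color a → {2}; color b → {5}; color c → {0, 3, 7}; color d → {1, 4, 6}. Every edge joins two different colors.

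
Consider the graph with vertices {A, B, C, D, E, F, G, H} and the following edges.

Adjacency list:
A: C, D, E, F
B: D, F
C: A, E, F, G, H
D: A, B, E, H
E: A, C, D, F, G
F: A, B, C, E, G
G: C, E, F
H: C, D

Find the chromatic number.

4

C, E, F, G are mutually adjacent (a clique of size 4), so at least 4 colors are needed.
One proper 4-coloring: A=4, B=2, C=2, D=1, E=3, F=1, G=4, H=3. Each edge has distinct colors on its endpoints.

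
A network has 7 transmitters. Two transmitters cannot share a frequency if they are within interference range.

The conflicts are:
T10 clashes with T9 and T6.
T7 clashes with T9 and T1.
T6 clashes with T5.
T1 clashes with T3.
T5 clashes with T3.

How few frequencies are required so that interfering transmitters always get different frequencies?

3

The cycle T6-T5-T3-T1-T7-T9-T10-T6 has odd length 7, so it cannot be 2-colored; at least 3 frequencies are needed.
3 frequencies suffice: frequency 1 → {T9, T6, T1}; frequency 2 → {T10, T7, T3}; frequency 3 → {T5}. Each listed conflict is separated.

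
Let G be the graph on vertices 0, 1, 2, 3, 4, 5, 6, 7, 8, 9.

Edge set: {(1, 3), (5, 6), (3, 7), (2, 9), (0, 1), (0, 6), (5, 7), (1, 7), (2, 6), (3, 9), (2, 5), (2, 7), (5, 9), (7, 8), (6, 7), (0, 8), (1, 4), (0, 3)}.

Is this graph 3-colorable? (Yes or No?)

2, 5, 6, 7 are mutually adjacent (a clique of size 4), so at least 4 colors are needed.
So 3 colors are not enough.

No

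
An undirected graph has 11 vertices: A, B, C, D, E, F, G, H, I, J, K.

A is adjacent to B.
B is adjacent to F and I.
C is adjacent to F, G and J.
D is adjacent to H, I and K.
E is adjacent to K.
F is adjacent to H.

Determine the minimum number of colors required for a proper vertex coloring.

The cycle I-B-F-H-D-I has odd length 5, so it cannot be 2-colored; at least 3 colors are needed.
One proper 3-coloring: A=2, B=1, C=1, D=1, E=1, F=2, G=2, H=3, I=2, J=2, K=2. Each edge has distinct colors on its endpoints.

3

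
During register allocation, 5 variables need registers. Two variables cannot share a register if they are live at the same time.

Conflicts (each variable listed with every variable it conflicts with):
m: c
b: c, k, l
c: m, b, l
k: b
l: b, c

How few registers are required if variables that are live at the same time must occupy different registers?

b, c, l all conflict with each other, so at least 3 registers are needed.
A valid assignment using 3 registers: m=1, b=1, c=2, k=2, l=3. No two conflicting variables share a register.

3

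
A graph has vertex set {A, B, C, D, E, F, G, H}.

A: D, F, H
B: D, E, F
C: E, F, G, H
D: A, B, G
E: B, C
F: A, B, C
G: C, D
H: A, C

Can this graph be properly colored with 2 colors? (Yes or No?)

The cycle A-H-C-G-D-A has odd length 5, so it cannot be 2-colored; at least 3 colors are needed.
So 2 colors are not enough.

No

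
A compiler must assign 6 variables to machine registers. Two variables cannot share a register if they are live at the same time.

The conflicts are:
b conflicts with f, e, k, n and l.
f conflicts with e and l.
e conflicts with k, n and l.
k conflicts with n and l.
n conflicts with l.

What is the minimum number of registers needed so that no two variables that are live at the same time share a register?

b, e, k, n, l all conflict with each other, so at least 5 registers are needed.
5 registers suffice: register 1 → {l}; register 2 → {b}; register 3 → {e}; register 4 → {f, k}; register 5 → {n}. Each listed conflict is separated.

5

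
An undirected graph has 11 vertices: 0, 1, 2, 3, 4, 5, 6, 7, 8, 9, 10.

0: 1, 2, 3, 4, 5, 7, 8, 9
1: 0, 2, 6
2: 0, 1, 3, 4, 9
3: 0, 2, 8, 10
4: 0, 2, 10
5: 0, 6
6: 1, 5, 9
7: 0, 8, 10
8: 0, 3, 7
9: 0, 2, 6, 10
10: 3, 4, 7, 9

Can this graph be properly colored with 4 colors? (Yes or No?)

Yes

The chromatic number is 3. 0, 2, 3 are mutually adjacent, so at least 3 colors are needed.
3 colors suffice: 0=red, 1=green, 2=blue, 3=green, 4=green, 5=blue, 6=red, 7=green, 8=blue, 9=green, 10=red.
Since 4 ≥ 3, a proper 4-coloring certainly exists.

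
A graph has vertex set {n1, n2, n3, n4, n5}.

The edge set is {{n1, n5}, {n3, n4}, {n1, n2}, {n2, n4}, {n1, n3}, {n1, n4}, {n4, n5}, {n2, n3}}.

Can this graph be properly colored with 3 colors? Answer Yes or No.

n1, n2, n3, n4 are mutually adjacent (a clique of size 4), so at least 4 colors are needed.
So 3 colors are not enough.

No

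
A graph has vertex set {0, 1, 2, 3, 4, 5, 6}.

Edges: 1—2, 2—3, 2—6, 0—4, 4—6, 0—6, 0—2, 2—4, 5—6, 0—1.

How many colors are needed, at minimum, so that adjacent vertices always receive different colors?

4

0, 2, 4, 6 are pairwise adjacent (a clique of size 4), so at least 4 colors are needed.
4 colors suffice: 0=green, 1=blue, 2=red, 3=blue, 4=yellow, 5=red, 6=blue. Each edge has distinct colors on its endpoints.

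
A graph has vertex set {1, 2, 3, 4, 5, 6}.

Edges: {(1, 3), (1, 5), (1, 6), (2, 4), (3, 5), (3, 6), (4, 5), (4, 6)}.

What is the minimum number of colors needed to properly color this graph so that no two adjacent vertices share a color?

3

1, 3, 5 are mutually adjacent, so at least 3 colors are needed.
One proper 3-coloring: 1=blue, 2=red, 3=green, 4=blue, 5=red, 6=red. Every edge joins two different colors.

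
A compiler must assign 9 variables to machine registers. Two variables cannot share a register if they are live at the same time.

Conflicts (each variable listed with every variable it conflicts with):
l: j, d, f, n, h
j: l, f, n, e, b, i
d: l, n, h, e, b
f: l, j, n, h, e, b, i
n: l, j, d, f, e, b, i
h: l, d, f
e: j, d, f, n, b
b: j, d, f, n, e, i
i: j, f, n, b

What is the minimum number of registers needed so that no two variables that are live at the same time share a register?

5

j, f, n, b, i are mutually in conflict, so at least 5 registers are needed.
5 registers suffice: register 1 → {n, h}; register 2 → {d, f}; register 3 → {j}; register 4 → {l, b}; register 5 → {e, i}. Each listed conflict is separated.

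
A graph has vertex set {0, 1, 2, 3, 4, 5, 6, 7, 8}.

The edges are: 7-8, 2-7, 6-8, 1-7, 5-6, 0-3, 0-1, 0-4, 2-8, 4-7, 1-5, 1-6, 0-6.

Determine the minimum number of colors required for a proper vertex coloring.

0, 1, 6 are pairwise adjacent, so at least 3 colors are needed.
3 colors suffice: 0=blue, 1=green, 2=green, 3=red, 4=green, 5=blue, 6=red, 7=red, 8=blue. Every edge joins two different colors.

3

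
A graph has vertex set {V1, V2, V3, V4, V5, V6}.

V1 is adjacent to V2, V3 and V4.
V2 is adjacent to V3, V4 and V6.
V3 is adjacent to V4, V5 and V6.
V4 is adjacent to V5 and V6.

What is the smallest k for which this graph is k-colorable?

4

V1, V2, V3, V4 are mutually adjacent (a clique of size 4), so at least 4 colors are needed.
4 colors suffice: color 1 → {V3}; color 2 → {V4}; color 3 → {V2, V5}; color 4 → {V1, V6}. Every edge joins two different colors.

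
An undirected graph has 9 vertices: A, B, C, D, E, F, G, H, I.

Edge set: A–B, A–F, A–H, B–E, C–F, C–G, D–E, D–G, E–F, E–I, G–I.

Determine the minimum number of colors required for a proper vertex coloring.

The cycle G-C-F-E-D-G has odd length 5, so it cannot be 2-colored; at least 3 colors are needed.
3 colors suffice: color 1 → {A, E, G}; color 2 → {B, D, F, H, I}; color 3 → {C}. Every edge joins two different colors.

3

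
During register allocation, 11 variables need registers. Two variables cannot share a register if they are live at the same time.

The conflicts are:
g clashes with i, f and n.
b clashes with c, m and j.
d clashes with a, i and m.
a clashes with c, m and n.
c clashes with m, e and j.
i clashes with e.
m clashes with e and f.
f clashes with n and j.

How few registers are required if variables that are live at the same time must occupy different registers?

3

d, a, m are mutually in conflict, so at least 3 registers are needed.
A valid assignment using 3 registers: g=3, b=3, d=2, a=3, c=2, i=1, m=1, e=3, f=2, n=1, j=1. Each listed conflict is separated.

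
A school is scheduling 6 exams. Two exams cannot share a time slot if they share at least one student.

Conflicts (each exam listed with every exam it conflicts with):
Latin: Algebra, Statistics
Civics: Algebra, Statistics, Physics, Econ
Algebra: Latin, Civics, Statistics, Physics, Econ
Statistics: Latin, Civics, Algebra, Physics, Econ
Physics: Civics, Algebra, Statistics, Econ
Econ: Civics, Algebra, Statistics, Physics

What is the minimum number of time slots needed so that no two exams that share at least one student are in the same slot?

Civics, Algebra, Statistics, Physics, Econ pairwise conflict, so at least 5 time slots are needed.
5 time slots suffice: Latin=3, Civics=3, Algebra=1, Statistics=2, Physics=5, Econ=4. No two conflicting exams share a time slot.

5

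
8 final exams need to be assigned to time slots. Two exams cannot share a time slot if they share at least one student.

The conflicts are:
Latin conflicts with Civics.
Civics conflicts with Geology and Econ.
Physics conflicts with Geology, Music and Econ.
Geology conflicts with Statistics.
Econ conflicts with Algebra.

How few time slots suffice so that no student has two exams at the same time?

Civics and Geology conflict, so at least 2 time slots are needed.
A valid assignment using 2 time slots: Latin=1, Civics=2, Physics=2, Geology=1, Music=1, Econ=1, Statistics=2, Algebra=2. Each listed conflict is separated.

2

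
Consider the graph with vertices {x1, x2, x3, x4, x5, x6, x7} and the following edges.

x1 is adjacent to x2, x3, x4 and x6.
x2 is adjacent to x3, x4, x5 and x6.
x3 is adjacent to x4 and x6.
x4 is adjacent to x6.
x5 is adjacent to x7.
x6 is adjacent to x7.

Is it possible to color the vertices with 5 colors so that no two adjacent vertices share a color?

The chromatic number is 5. x1, x2, x3, x4, x6 are pairwise adjacent (a clique of size 5), so at least 5 colors are needed.
5 colors suffice: color R → {x2, x7}; color B → {x5, x6}; color G → {x4}; color Y → {x1}; color P → {x3}.
That is already a proper 5-coloring.

Yes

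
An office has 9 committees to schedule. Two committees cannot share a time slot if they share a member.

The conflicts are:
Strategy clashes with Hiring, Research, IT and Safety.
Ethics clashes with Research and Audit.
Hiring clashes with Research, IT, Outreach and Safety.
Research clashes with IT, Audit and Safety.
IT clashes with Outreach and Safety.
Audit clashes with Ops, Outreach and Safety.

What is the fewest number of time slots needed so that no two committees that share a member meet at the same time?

5

Strategy, Hiring, Research, IT, Safety all conflict with each other, so at least 5 time slots are needed.
5 time slots suffice: Strategy=5, Ethics=2, Hiring=3, Research=1, IT=4, Audit=3, Ops=1, Outreach=1, Safety=2. Every pair that conflicts lands in different time slots.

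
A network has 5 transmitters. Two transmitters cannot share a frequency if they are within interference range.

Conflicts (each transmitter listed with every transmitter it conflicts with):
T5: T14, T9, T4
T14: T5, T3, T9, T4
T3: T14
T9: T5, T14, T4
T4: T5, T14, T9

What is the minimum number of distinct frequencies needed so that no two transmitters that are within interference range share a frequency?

4

T5, T14, T9, T4 pairwise conflict, so at least 4 frequencies are needed.
4 frequencies suffice: T5=3, T14=1, T3=2, T9=2, T4=4. Every pair that conflicts lands in different frequencies.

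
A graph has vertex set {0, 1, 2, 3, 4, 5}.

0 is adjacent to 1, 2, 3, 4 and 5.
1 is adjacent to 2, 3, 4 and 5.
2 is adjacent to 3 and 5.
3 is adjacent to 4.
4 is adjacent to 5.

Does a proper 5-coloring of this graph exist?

Yes

The chromatic number is 4. 0, 1, 2, 5 are mutually adjacent (a clique of size 4), so at least 4 colors are needed.
A valid assignment using 4 colors: 0=blue, 1=red, 2=green, 3=yellow, 4=green, 5=yellow.
Since 5 ≥ 4, a proper 5-coloring certainly exists.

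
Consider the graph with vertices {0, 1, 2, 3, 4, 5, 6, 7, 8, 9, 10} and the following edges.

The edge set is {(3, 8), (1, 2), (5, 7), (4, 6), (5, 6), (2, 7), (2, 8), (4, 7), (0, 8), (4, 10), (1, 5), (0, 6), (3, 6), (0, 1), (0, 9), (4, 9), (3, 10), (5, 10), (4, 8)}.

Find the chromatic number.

2

0 and 6 are adjacent, so at least 2 colors are needed.
2 colors suffice: 0=a, 1=b, 2=a, 3=a, 4=a, 5=a, 6=b, 7=b, 8=b, 9=b, 10=b. Every edge joins two different colors.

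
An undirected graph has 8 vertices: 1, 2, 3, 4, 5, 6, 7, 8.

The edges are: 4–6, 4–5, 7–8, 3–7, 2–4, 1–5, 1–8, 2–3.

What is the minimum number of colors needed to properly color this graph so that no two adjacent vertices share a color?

The cycle 7-8-1-5-4-2-3-7 has odd length 7, so it cannot be 2-colored; at least 3 colors are needed.
One proper 3-coloring: 1=green, 2=blue, 3=red, 4=red, 5=blue, 6=blue, 7=blue, 8=red. Each edge has distinct colors on its endpoints.

3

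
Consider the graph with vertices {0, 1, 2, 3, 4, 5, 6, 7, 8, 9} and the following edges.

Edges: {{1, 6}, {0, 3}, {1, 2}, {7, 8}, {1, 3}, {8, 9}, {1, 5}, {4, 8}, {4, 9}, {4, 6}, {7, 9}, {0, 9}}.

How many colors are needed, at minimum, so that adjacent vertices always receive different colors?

7, 8, 9 are pairwise adjacent, so at least 3 colors are needed.
A valid assignment using 3 colors: 0=green, 1=red, 2=blue, 3=blue, 4=green, 5=blue, 6=blue, 7=green, 8=blue, 9=red. Every edge joins two different colors.

3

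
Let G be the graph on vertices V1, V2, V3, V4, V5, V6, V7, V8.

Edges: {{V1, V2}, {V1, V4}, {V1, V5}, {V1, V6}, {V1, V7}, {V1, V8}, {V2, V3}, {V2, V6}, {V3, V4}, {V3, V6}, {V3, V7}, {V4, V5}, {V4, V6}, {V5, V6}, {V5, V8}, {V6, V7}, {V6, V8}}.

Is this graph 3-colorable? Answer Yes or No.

V1, V5, V6, V8 form a clique, so at least 4 colors are needed.
So 3 colors are not enough.

No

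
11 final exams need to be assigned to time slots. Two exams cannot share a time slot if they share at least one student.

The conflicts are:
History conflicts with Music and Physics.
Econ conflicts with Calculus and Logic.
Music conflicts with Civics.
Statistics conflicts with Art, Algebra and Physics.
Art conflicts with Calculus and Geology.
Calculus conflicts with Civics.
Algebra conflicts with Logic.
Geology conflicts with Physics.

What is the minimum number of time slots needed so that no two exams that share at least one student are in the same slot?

The cycle Music-Civics-Calculus-Art-Statistics-Physics-History-Music has odd length 7, so it cannot be 2-colored; at least 3 time slots are needed.
Using 3 time slots: History=2, Econ=1, Music=1, Statistics=2, Art=1, Calculus=2, Civics=3, Algebra=1, Logic=2, Geology=2, Physics=1. No two conflicting exams share a time slot.

3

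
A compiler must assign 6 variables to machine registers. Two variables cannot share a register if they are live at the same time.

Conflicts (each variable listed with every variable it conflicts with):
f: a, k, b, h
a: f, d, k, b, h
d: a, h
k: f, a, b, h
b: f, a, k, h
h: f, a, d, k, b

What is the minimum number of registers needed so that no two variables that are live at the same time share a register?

5

f, a, k, b, h are mutually in conflict, so at least 5 registers are needed.
5 registers suffice: register 1 → {a}; register 2 → {h}; register 3 → {d, k}; register 4 → {f}; register 5 → {b}. No two conflicting variables share a register.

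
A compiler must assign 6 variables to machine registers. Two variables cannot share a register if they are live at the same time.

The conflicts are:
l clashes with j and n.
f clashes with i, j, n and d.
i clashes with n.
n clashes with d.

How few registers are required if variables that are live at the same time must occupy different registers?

f, n, d are mutually in conflict, so at least 3 registers are needed.
A valid assignment using 3 registers: l=2, f=2, i=3, j=1, n=1, d=3. No two conflicting variables share a register.

3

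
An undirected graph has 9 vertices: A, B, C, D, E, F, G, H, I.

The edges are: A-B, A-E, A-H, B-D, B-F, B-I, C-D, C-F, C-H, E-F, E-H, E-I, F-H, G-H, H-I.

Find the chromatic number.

A, E, H are mutually adjacent, so at least 3 colors are needed.
3 colors suffice: A=3, B=1, C=2, D=3, E=2, F=3, G=2, H=1, I=3. Every edge joins two different colors.

3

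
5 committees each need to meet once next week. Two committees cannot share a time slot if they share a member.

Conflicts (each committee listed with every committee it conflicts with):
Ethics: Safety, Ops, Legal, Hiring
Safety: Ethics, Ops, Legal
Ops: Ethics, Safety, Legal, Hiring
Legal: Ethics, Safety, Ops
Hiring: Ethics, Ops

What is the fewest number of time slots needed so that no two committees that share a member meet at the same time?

Ethics, Safety, Ops, Legal all conflict with each other, so at least 4 time slots are needed.
4 time slots suffice: Ethics=1, Safety=4, Ops=2, Legal=3, Hiring=3. Every pair that conflicts lands in different time slots.

4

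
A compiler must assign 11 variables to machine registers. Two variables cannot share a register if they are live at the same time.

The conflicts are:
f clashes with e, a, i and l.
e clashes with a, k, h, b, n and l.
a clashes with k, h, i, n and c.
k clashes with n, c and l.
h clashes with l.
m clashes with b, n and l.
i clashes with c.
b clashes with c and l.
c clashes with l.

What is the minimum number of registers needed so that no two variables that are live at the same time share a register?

e, a, k, n all conflict with each other, so at least 4 registers are needed.
A valid assignment using 4 registers: f=3, e=2, a=1, k=3, h=3, m=2, i=4, b=3, n=4, c=2, l=1. Every pair that conflicts lands in different registers.

4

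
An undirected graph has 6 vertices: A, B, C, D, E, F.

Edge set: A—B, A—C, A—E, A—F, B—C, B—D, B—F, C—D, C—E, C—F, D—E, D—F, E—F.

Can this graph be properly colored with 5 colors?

The chromatic number is 4. A, C, E, F are mutually adjacent (a clique of size 4), so at least 4 colors are needed.
4 colors suffice: color red → {C}; color blue → {F}; color green → {B, E}; color yellow → {A, D}.
Since 5 ≥ 4, a proper 5-coloring certainly exists.

Yes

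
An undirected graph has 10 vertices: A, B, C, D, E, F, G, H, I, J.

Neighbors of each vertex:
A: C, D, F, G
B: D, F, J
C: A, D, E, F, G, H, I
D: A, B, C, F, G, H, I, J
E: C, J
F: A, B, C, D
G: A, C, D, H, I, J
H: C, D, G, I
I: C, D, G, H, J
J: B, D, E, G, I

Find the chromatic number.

5

C, D, G, H, I form a clique, so at least 5 colors are needed.
5 colors suffice: A=4, B=4, C=2, D=1, E=1, F=3, G=3, H=5, I=4, J=2. Each edge has distinct colors on its endpoints.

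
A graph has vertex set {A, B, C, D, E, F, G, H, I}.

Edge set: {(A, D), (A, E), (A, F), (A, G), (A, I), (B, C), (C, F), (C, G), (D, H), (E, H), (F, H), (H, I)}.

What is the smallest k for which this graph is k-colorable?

A and E are adjacent, so at least 2 colors are needed.
2 colors suffice: color red → {A, C, H}; color blue → {B, D, E, F, G, I}. Each edge has distinct colors on its endpoints.

2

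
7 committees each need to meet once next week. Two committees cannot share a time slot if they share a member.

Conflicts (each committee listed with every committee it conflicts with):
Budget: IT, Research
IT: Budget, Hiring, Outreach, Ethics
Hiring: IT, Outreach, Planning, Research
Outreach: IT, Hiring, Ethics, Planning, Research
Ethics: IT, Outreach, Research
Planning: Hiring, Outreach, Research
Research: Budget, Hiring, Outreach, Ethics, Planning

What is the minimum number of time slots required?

4

Hiring, Outreach, Planning, Research pairwise conflict, so at least 4 time slots are needed.
4 time slots suffice: time slot 1 → {Budget, Outreach}; time slot 2 → {IT, Research}; time slot 3 → {Hiring, Ethics}; time slot 4 → {Planning}. No two conflicting committees share a time slot.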